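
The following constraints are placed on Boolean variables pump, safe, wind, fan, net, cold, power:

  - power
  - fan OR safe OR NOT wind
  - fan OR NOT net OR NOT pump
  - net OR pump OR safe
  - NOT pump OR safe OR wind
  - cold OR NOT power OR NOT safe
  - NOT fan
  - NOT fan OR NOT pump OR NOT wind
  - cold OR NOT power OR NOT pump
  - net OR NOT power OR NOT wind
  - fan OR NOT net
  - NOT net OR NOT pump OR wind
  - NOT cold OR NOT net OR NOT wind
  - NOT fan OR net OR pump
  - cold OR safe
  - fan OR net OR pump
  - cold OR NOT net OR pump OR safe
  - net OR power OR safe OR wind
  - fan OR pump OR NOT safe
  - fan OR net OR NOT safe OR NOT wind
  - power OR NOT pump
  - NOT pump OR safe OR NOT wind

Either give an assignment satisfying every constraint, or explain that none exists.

Unit clause (power) forces power = True.
Unit clause (NOT fan) forces fan = False.
In (fan OR NOT net) only NOT net is left, so net = False.
In (fan OR net OR pump) only pump is left, so pump = True.
In (cold OR NOT power OR NOT pump) only cold is left, so cold = True.
In (net OR NOT power OR NOT wind) only NOT wind is left, so wind = False.
In (NOT pump OR safe OR wind) only safe is left, so safe = True.
All clauses satisfied.

pump=T, safe=T, wind=F, fan=F, net=F, cold=T, power=T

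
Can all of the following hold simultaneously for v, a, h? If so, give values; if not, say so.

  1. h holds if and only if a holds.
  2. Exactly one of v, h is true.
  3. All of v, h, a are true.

Unsatisfiable

Case v = True:
  (2) with v=T forces h = False.
  Constraint (3) is violated (h=F) — contradiction.
Case v = False:
  Constraint (3) is violated (v=F) — contradiction.
Both cases fail — unsatisfiable.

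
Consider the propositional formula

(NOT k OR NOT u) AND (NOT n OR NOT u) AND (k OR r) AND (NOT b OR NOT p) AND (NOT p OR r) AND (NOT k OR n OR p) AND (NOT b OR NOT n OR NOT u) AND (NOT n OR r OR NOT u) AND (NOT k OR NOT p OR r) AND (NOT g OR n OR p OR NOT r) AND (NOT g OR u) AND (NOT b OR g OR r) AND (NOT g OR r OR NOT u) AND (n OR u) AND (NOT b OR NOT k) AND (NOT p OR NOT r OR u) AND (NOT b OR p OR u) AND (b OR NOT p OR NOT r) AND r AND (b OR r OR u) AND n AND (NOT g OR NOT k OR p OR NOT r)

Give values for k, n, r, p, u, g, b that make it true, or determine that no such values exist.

Unit clause (r) forces r = True.
Unit clause (n) forces n = True.
In (NOT n OR NOT u) only NOT u is left, so u = False.
In (NOT g OR u) only NOT g is left, so g = False.
In (NOT p OR NOT r OR u) only NOT p is left, so p = False.
In (NOT b OR p OR u) only NOT b is left, so b = False.
Set k = False.
All clauses satisfied.

k=F, n=T, r=T, p=F, u=F, g=F, b=F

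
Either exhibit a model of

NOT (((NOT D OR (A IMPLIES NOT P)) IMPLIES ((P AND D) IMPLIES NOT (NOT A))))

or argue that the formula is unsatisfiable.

A = False; P = True; D = True

  NOT (((NOT D OR (A IMPLIES NOT P)) IMPLIES ((P AND D) IMPLIES NOT (NOT A)))) = True
    (NOT D OR (A IMPLIES NOT P)) IMPLIES ((P AND D) IMPLIES NOT (NOT A)) = False
      NOT D OR (A IMPLIES NOT P) = True
        NOT D = False
        A IMPLIES NOT P = True
          NOT P = False
      (P AND D) IMPLIES NOT (NOT A) = False
        P AND D = True
        NOT (NOT A) = False
          NOT A = True
The formula evaluates to True.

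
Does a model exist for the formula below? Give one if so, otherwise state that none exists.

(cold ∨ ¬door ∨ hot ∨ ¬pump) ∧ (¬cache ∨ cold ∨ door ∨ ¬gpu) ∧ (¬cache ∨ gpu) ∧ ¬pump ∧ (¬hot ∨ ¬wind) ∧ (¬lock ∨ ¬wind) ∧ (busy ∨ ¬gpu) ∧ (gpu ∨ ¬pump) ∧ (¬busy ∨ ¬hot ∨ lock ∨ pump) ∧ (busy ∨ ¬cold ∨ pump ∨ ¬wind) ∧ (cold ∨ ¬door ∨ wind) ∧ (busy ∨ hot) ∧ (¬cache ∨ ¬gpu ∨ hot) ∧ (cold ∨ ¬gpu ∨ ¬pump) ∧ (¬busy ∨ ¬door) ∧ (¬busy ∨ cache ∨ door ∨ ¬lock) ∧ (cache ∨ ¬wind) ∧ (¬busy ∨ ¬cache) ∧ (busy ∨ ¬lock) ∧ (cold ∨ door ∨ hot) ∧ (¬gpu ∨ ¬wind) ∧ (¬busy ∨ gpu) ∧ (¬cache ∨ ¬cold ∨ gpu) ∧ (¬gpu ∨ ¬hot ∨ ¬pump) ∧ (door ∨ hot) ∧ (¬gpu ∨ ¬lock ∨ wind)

door = True, hot = True, gpu = False, cold = True, pump = False, busy = False, cache = False, lock = False, wind = False

Unit clause (¬pump) forces pump = False.
Set door = True.
  then (¬busy ∨ ¬door) forces busy = False.
  then (busy ∨ ¬lock) forces lock = False.
  then (busy ∨ ¬gpu) forces gpu = False.
  then (busy ∨ hot) forces hot = True.
  then (¬cache ∨ gpu) forces cache = False.
  then (¬hot ∨ ¬wind) forces wind = False.
  then (cold ∨ ¬door ∨ wind) forces cold = True.
All clauses satisfied.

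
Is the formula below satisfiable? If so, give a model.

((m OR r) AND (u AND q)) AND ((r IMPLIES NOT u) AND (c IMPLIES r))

m = True, c = False, u = True, q = True, r = False

  (m OR r) AND (u AND q) = True
    m OR r = True
    u AND q = True
  (r IMPLIES NOT u) AND (c IMPLIES r) = True
    r IMPLIES NOT u = True
      NOT u = False
    c IMPLIES r = True
Both conjuncts True, so the formula holds.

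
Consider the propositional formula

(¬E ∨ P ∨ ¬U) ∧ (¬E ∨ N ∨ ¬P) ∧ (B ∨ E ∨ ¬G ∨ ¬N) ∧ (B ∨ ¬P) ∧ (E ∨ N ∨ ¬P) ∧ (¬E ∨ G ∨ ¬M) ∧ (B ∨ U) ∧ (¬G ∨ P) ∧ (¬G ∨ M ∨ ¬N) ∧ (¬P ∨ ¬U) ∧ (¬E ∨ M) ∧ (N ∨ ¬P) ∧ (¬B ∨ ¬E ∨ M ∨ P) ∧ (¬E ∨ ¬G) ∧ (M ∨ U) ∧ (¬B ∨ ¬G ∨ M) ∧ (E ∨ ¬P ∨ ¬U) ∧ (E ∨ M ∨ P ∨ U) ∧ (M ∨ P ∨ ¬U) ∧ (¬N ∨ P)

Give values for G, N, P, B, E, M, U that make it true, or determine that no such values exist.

G: False; N: False; P: False; B: True; E: False; M: True; U: True

Set G = False.
Set N = False.
  then (N ∨ ¬P) forces P = False.
Set B = True.
Try E = True:
  (¬E ∨ P ∨ ¬U) forces U = False.
  (¬E ∨ G ∨ ¬M) forces M = False.
  clause (¬E ∨ M) is falsified — backtrack.
So E = False.
Try M = False:
  (M ∨ U) forces U = True.
  clause (M ∨ P ∨ ¬U) is falsified — backtrack.
So M = True.
Set U = True.
All clauses satisfied.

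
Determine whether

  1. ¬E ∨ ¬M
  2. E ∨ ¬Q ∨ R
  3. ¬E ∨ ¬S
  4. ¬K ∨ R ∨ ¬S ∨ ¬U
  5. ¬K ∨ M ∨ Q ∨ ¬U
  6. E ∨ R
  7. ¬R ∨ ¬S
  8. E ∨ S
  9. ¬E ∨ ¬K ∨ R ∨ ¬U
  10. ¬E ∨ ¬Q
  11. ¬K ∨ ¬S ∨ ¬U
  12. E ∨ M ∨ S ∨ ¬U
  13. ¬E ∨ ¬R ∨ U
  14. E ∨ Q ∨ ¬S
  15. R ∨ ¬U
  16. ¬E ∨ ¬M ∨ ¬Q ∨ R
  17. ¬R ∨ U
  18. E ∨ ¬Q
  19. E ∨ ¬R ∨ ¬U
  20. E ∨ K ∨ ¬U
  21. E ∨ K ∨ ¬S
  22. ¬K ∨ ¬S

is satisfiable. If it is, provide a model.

Set R = False.
  then (E ∨ R) forces E = True.
  then (¬E ∨ ¬Q) forces Q = False.
  then (R ∨ ¬U) forces U = False.
  then (¬E ∨ ¬M) forces M = False.
  then (¬E ∨ ¬S) forces S = False.
Set K = False.
All clauses satisfied.

R: False, Q: False, S: False, K: False, M: False, U: False, E: True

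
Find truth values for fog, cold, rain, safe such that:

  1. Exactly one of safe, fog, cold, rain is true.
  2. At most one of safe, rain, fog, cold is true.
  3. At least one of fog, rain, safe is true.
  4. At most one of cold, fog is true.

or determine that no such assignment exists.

fog = False; cold = False; rain = False; safe = True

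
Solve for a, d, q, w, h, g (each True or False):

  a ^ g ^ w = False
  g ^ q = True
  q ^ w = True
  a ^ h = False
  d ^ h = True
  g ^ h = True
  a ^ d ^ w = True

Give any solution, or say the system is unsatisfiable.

Unsatisfiable — no assignment works.

Adding constraints 1, 5, 6, 7 mod 2: every variable appears an even number of times on the left, so the left side is 0.
But the right sides sum to 1 (mod 2). 0 ≠ 1 — the system is inconsistent.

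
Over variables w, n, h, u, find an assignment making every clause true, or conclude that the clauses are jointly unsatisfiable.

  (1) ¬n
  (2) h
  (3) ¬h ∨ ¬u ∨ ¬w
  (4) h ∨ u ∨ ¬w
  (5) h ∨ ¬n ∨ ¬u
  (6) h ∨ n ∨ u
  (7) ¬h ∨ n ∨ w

w: True, n: False, h: True, u: False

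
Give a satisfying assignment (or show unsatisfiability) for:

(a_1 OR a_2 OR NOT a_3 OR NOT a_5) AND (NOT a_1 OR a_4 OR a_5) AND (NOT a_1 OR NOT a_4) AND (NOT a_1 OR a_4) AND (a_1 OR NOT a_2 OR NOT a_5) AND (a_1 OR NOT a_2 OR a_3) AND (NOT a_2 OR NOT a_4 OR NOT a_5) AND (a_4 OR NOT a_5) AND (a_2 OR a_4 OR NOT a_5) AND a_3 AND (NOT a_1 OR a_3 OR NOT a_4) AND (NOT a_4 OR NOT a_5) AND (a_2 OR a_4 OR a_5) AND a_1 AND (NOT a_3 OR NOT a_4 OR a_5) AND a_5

No satisfying assignment exists.

Case a_1 = True:
  (NOT a_1 OR NOT a_4) forces a_4 = False.
  Clause (NOT a_1 OR a_4) is falsified — contradiction.
Case a_1 = False:
  Clause (a_1) is falsified — contradiction.
Both cases fail, so the formula is unsatisfiable.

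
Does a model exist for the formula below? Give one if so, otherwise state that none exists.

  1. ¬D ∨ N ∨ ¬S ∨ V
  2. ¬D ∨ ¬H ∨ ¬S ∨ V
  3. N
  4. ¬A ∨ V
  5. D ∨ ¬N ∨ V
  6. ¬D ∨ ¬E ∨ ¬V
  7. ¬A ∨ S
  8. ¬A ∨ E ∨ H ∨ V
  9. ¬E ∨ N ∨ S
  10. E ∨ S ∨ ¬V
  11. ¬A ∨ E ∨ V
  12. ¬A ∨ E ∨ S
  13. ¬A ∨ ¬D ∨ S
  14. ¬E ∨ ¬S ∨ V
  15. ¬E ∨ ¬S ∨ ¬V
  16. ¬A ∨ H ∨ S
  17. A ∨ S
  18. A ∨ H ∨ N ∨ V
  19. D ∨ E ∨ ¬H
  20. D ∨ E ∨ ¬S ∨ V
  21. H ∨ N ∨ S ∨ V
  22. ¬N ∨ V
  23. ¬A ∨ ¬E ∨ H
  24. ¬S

Case S = True:
  Clause (¬S) is falsified — contradiction.
Case S = False:
  (N) forces N = True.
  (¬A ∨ S) forces A = False.
  Clause (A ∨ S) is falsified — contradiction.
Both cases fail, so the formula is unsatisfiable.

UNSATISFIABLE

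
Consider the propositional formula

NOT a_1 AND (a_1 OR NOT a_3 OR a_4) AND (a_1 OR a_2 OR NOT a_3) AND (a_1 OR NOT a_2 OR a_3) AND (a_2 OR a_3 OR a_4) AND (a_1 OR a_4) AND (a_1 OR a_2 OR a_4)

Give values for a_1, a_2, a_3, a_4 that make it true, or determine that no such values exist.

a_1 = False, a_2 = True, a_3 = True, a_4 = True

Unit clause (NOT a_1) forces a_1 = False.
In (a_1 OR a_4) only a_4 is left, so a_4 = True.
Set a_2 = True.
  then (a_1 OR NOT a_2 OR a_3) forces a_3 = True.
Check each clause:
  (NOT a_1): NOT a_1 holds.
  (a_1 OR NOT a_3 OR a_4): a_4 holds.
  (a_1 OR a_2 OR NOT a_3): a_2 holds.
  (a_1 OR NOT a_2 OR a_3): a_3 holds.
  (a_2 OR a_3 OR a_4): a_2 holds.
  (a_1 OR a_4): a_4 holds.
  (a_1 OR a_2 OR a_4): a_2 holds.
All clauses satisfied.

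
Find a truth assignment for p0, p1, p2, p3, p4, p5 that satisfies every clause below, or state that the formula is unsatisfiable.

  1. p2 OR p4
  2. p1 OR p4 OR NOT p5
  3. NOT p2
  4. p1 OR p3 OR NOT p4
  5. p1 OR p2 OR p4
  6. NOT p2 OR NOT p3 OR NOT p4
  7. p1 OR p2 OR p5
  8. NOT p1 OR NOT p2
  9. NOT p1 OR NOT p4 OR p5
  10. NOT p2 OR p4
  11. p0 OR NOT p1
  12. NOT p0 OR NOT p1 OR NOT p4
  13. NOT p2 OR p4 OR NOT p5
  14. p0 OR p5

p0 = True; p1 = False; p2 = False; p3 = True; p4 = True; p5 = True

Unit clause (NOT p2) forces p2 = False.
In (p2 OR p4) only p4 is left, so p4 = True.
Set p0 = True.
  then (NOT p0 OR NOT p1 OR NOT p4) forces p1 = False.
  then (p1 OR p3 OR NOT p4) forces p3 = True.
  then (p1 OR p2 OR p5) forces p5 = True.
All clauses satisfied.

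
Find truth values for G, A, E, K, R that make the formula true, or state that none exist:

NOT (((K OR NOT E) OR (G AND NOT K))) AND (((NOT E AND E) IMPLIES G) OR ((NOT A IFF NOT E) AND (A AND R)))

G = False, A = True, E = True, K = False, R = False

  NOT (((K OR NOT E) OR (G AND NOT K))) = True
    (K OR NOT E) OR (G AND NOT K) = False
      K OR NOT E = False
        NOT E = False
      G AND NOT K = False
        NOT K = True
  ((NOT E AND E) IMPLIES G) OR ((NOT A IFF NOT E) AND (A AND R)) = True
    (NOT E AND E) IMPLIES G = True
      NOT E AND E = False
        NOT E = False
    (NOT A IFF NOT E) AND (A AND R) = False
      NOT A IFF NOT E = True
        NOT A = False
        NOT E = False
      A AND R = False
Both conjuncts True, so the formula holds.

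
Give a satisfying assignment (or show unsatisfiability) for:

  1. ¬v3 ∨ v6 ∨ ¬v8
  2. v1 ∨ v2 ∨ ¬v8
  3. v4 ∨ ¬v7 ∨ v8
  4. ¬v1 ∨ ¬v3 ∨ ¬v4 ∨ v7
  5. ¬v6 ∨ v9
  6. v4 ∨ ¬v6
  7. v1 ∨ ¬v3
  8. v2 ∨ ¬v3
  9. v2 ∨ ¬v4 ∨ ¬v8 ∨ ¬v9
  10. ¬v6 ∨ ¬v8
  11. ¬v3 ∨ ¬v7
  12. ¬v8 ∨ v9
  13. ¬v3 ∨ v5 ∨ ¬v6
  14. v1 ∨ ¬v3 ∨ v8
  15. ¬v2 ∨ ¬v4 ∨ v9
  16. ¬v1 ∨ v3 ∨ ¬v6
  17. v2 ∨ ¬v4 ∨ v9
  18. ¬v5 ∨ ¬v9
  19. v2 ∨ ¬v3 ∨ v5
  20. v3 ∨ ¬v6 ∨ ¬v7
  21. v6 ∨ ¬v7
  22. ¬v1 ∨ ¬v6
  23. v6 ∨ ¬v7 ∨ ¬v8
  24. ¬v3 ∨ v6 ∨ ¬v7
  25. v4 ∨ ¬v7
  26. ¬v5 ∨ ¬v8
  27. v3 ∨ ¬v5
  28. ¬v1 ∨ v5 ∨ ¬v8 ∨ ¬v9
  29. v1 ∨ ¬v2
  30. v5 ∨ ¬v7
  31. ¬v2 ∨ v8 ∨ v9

Set v1 = True.
  then (¬v1 ∨ ¬v6) forces v6 = False.
  then (v6 ∨ ¬v7) forces v7 = False.
Set v2 = False.
  then (v2 ∨ ¬v3) forces v3 = False.
  then (v3 ∨ ¬v5) forces v5 = False.
Set v4 = False.
Try v8 = True:
  (¬v8 ∨ v9) forces v9 = True.
  clause (¬v1 ∨ v5 ∨ ¬v8 ∨ ¬v9) is falsified — backtrack.
So v8 = False.
Set v9 = True.
All clauses satisfied.

v1 = True, v2 = False, v3 = False, v4 = False, v5 = False, v6 = False, v7 = False, v8 = False, v9 = True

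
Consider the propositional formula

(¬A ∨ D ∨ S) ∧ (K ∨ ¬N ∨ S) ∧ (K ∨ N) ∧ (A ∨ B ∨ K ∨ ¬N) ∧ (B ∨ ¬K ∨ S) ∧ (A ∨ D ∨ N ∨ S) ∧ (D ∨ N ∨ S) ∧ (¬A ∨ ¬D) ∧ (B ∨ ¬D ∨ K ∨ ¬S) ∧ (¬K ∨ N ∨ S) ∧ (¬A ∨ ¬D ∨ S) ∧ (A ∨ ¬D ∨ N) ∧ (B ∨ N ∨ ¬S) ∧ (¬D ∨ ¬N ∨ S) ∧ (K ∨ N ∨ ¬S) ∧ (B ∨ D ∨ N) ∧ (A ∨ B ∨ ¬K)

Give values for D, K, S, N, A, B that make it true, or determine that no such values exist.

D = False, K = True, S = True, N = True, A = False, B = True

Set D = False.
Set K = True.
Set S = True.
Set N = True.
Set A = False.
  then (A ∨ B ∨ ¬K) forces B = True.
All clauses satisfied.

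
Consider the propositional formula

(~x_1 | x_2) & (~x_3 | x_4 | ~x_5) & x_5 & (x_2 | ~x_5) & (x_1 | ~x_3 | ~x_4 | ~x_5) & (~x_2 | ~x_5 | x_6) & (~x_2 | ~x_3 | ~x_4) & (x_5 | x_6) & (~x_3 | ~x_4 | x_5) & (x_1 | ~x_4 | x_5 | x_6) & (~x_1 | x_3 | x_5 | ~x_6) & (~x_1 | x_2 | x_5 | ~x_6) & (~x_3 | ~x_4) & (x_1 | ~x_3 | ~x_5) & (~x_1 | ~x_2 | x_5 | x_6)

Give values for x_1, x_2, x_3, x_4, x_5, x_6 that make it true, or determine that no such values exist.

x_1 = True, x_2 = True, x_3 = False, x_4 = True, x_5 = True, x_6 = True

Unit clause (x_5) forces x_5 = True.
In (x_2 | ~x_5) only x_2 is left, so x_2 = True.
In (~x_2 | ~x_5 | x_6) only x_6 is left, so x_6 = True.
Set x_1 = True.
Set x_3 = False.
Set x_4 = True.
All clauses satisfied.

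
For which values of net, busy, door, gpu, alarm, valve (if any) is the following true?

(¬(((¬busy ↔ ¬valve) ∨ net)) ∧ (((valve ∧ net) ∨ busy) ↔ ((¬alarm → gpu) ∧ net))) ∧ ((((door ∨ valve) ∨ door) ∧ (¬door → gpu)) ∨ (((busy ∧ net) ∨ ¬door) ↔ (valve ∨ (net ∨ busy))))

net = False, busy = False, door = False, gpu = False, alarm = False, valve = True

  ¬(((¬busy ↔ ¬valve) ∨ net)) ∧ (((valve ∧ net) ∨ busy) ↔ ((¬alarm → gpu) ∧ net)) = True
    ¬(((¬busy ↔ ¬valve) ∨ net)) = True
      (¬busy ↔ ¬valve) ∨ net = False
        ¬busy ↔ ¬valve = False
          ¬busy = True
          ¬valve = False
    ((valve ∧ net) ∨ busy) ↔ ((¬alarm → gpu) ∧ net) = True
      (valve ∧ net) ∨ busy = False
        valve ∧ net = False
      (¬alarm → gpu) ∧ net = False
        ¬alarm → gpu = False
          ¬alarm = True
  (((door ∨ valve) ∨ door) ∧ (¬door → gpu)) ∨ (((busy ∧ net) ∨ ¬door) ↔ (valve ∨ (net ∨ busy))) = True
    ((door ∨ valve) ∨ door) ∧ (¬door → gpu) = False
      (door ∨ valve) ∨ door = True
        door ∨ valve = True
      ¬door → gpu = False
        ¬door = True
    ((busy ∧ net) ∨ ¬door) ↔ (valve ∨ (net ∨ busy)) = True
      (busy ∧ net) ∨ ¬door = True
        busy ∧ net = False
        ¬door = True
      valve ∨ (net ∨ busy) = True
        net ∨ busy = False
Both conjuncts True, so the formula holds.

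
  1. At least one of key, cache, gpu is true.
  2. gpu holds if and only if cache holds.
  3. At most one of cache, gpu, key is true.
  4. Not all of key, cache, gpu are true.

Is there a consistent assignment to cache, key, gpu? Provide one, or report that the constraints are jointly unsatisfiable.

cache=F, key=T, gpu=F

  (1) {key, cache, gpu}: 1 true — at least one ✓
  (2) gpu=F, cache=F — same ✓
  (3) {cache, gpu, key}: 1 true — at most one ✓
  (4) {key, cache, gpu}: 1/3 true — not all ✓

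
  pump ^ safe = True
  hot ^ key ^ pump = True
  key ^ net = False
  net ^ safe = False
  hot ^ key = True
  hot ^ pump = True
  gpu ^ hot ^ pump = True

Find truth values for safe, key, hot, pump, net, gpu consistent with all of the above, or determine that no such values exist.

No satisfying assignment exists.

Adding constraints 1, 3, 4, 5, 6 mod 2: every variable appears an even number of times on the left, so the left side is 0.
But the right sides sum to 1 (mod 2). 0 ≠ 1 — the system is inconsistent.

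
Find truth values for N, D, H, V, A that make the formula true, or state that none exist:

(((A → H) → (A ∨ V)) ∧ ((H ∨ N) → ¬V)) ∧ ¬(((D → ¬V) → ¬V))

N: False, D: False, H: False, V: True, A: False

  ((A → H) → (A ∨ V)) ∧ ((H ∨ N) → ¬V) = True
    (A → H) → (A ∨ V) = True
      A → H = True
      A ∨ V = True
    (H ∨ N) → ¬V = True
      H ∨ N = False
      ¬V = False
  ¬(((D → ¬V) → ¬V)) = True
    (D → ¬V) → ¬V = False
      D → ¬V = True
        ¬V = False
      ¬V = False
Both conjuncts True, so the formula holds.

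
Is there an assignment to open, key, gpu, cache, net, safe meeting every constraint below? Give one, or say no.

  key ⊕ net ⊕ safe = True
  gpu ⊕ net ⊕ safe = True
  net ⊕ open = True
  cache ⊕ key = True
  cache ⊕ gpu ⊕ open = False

open: True; key: True; gpu: True; cache: False; net: False; safe: False

key ⊕ net ⊕ safe = T ⊕ F ⊕ F = True ✓
gpu ⊕ net ⊕ safe = T ⊕ F ⊕ F = True ✓
net ⊕ open = F ⊕ T = True ✓
cache ⊕ key = F ⊕ T = True ✓
cache ⊕ gpu ⊕ open = F ⊕ T ⊕ T = False ✓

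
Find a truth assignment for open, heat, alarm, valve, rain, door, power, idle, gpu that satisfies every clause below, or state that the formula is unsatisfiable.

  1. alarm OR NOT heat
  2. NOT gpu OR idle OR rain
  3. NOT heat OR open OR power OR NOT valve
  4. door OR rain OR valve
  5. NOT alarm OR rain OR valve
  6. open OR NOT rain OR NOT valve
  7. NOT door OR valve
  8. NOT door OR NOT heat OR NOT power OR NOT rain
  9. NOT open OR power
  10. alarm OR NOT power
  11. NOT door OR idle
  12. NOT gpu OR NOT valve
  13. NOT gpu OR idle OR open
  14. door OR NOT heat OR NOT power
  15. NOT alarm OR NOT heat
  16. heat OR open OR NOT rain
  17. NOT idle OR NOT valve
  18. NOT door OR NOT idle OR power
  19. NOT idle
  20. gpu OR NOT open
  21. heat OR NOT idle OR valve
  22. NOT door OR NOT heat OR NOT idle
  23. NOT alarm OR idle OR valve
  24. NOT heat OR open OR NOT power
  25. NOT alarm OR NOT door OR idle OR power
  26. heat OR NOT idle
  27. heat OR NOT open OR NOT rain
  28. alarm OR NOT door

open=F, heat=F, alarm=T, valve=T, rain=F, door=F, power=F, idle=F, gpu=F

Unit clause (NOT idle) forces idle = False.
In (NOT door OR idle) only NOT door is left, so door = False.
Set open = False.
  then (NOT gpu OR idle OR open) forces gpu = False.
Set heat = False.
  then (heat OR open OR NOT rain) forces rain = False.
  then (door OR rain OR valve) forces valve = True.
Set alarm = True.
Set power = False.
All clauses satisfied.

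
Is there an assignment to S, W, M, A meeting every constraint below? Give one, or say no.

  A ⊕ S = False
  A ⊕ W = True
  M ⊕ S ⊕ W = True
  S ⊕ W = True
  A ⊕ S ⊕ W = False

S=T, W=F, M=F, A=T

A ⊕ S = T ⊕ T = False ✓
A ⊕ W = T ⊕ F = True ✓
M ⊕ S ⊕ W = F ⊕ T ⊕ F = True ✓
S ⊕ W = T ⊕ F = True ✓
A ⊕ S ⊕ W = T ⊕ T ⊕ F = False ✓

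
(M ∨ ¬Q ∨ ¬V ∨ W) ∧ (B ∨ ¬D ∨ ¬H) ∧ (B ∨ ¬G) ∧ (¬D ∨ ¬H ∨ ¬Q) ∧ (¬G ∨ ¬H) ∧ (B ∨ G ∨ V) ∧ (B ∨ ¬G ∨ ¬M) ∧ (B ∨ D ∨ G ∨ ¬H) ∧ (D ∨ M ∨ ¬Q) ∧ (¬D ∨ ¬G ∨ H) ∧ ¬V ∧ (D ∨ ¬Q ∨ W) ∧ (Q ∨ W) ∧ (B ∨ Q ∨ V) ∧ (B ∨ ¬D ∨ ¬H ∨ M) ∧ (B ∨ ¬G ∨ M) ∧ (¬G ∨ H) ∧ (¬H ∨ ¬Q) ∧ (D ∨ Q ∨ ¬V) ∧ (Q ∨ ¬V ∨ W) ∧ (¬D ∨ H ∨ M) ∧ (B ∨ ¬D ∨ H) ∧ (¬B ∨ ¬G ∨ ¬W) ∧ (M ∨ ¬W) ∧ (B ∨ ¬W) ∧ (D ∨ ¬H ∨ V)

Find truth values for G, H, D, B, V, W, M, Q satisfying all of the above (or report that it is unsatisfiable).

G = False, H = False, D = True, B = True, V = False, W = True, M = True, Q = True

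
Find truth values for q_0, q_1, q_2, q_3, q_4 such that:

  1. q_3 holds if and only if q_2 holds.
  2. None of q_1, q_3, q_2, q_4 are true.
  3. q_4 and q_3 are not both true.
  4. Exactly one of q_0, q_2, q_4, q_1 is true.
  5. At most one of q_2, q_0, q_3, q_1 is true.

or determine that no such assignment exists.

q_0=T, q_1=F, q_2=F, q_3=F, q_4=F

  (1) q_3=F, q_2=F — same ✓
  (2) {q_1, q_3, q_2, q_4}: 0 true — none ✓
  (3) q_4=F, q_3=F — not both ✓
  (4) {q_0, q_2, q_4, q_1}: 1 true — exactly one ✓
  (5) {q_2, q_0, q_3, q_1}: 1 true — at most one ✓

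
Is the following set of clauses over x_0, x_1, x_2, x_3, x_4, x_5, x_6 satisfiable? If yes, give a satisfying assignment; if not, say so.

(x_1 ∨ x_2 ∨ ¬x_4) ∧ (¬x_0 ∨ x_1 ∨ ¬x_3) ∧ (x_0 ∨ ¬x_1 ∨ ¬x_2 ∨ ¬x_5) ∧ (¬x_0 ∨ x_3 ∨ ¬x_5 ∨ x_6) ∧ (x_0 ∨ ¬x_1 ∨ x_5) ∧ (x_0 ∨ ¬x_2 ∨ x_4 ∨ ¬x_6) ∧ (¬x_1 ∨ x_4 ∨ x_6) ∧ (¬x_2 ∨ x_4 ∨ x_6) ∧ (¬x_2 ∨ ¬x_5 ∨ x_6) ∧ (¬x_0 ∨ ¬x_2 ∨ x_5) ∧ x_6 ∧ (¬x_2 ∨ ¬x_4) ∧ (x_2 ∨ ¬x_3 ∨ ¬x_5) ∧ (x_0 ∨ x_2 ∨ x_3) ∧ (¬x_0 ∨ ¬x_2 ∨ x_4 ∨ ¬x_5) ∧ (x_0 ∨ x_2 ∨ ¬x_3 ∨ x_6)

Unit clause (x_6) forces x_6 = True.
Set x_0 = True.
Set x_1 = True.
Try x_2 = True:
  (¬x_0 ∨ ¬x_2 ∨ x_5) forces x_5 = True.
  (¬x_2 ∨ ¬x_4) forces x_4 = False.
  clause (¬x_0 ∨ ¬x_2 ∨ x_4 ∨ ¬x_5) is falsified — backtrack.
So x_2 = False.
Set x_3 = False.
Set x_4 = False.
Set x_5 = True.
All clauses satisfied.

x_0: True, x_1: True, x_2: False, x_3: False, x_4: False, x_5: True, x_6: True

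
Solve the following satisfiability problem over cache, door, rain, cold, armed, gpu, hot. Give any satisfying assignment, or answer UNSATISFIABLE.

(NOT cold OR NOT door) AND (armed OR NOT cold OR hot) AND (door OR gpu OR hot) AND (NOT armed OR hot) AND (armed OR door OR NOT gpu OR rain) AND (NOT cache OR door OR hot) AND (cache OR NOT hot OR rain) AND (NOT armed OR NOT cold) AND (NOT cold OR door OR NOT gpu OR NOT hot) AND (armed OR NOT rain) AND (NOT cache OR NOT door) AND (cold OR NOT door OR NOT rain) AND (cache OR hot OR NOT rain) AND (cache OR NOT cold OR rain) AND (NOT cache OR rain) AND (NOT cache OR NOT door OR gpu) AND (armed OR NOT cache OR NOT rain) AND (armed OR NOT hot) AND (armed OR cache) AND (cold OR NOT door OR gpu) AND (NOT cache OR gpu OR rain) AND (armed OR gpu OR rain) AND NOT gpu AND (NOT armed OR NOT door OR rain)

Unit clause (NOT gpu) forces gpu = False.
Set cache = True.
  then (NOT cache OR NOT door) forces door = False.
  then (NOT cache OR rain) forces rain = True.
  then (armed OR NOT cache OR NOT rain) forces armed = True.
  then (door OR gpu OR hot) forces hot = True.
  then (NOT armed OR NOT cold) forces cold = False.
All clauses satisfied.

cache = True, door = False, rain = True, cold = False, armed = True, gpu = False, hot = True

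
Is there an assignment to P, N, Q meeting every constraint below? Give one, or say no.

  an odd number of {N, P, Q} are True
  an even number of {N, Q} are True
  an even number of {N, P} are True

P = True; N = True; Q = True

{N, P, Q}: 3 true → odd ✓
{N, Q}: 2 true → even ✓
{N, P}: 2 true → even ✓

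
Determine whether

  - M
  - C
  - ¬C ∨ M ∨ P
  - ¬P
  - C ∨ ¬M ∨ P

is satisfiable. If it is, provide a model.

Unit clause (M) forces M = True.
Unit clause (C) forces C = True.
Unit clause (¬P) forces P = False.
All clauses satisfied.

M = True, P = False, C = True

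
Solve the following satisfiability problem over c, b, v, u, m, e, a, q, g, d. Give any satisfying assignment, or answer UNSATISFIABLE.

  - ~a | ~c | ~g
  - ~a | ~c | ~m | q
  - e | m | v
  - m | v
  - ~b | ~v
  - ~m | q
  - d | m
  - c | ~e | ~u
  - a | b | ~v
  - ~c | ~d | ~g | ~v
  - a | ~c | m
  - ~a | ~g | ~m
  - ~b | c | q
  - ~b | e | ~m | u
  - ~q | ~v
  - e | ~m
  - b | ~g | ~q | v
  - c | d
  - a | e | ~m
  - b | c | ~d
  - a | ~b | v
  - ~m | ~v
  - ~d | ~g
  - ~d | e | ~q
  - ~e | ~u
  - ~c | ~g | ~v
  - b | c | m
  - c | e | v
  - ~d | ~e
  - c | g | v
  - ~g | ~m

Set c = True.
Set b = False.
Set v = True.
  then (a | b | ~v) forces a = True.
  then (~q | ~v) forces q = False.
  then (~m | ~v) forces m = False.
  then (~c | ~g | ~v) forces g = False.
  then (d | m) forces d = True.
  then (~d | ~e) forces e = False.
Set u = True.
All clauses satisfied.

c = True; b = False; v = True; u = True; m = False; e = False; a = True; q = False; g = False; d = True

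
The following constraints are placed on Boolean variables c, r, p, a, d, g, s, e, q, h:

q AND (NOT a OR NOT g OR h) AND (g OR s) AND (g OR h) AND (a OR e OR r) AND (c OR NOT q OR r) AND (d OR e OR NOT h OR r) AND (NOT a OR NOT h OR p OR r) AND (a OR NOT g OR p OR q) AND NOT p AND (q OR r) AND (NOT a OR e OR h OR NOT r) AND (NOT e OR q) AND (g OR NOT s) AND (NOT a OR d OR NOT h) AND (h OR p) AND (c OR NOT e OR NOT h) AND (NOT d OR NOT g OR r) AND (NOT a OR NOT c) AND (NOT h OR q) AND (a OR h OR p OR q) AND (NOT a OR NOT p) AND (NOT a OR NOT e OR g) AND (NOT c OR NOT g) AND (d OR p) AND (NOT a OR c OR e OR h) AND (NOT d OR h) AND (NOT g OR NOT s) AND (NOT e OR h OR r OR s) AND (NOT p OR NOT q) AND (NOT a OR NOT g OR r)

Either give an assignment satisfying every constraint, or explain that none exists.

c = False, r = True, p = False, a = False, d = True, g = True, s = False, e = False, q = True, h = True

Unit clause (q) forces q = True.
Unit clause (NOT p) forces p = False.
In (h OR p) only h is left, so h = True.
In (d OR p) only d is left, so d = True.
Try c = True:
  (NOT a OR NOT c) forces a = False.
  (NOT c OR NOT g) forces g = False.
  (g OR s) forces s = True.
  clause (g OR NOT s) is falsified — backtrack.
So c = False.
  then (c OR NOT q OR r) forces r = True.
  then (c OR NOT e OR NOT h) forces e = False.
Set a = False.
Try g = False:
  (g OR s) forces s = True.
  clause (g OR NOT s) is falsified — backtrack.
So g = True.
  then (NOT g OR NOT s) forces s = False.
All clauses satisfied.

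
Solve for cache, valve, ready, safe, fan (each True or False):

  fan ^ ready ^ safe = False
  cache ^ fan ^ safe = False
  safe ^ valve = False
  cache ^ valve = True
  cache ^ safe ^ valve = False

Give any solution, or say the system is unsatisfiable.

cache = False, valve = True, ready = False, safe = True, fan = True

fan ^ ready ^ safe = T ^ F ^ T = False ✓
cache ^ fan ^ safe = F ^ T ^ T = False ✓
safe ^ valve = T ^ T = False ✓
cache ^ valve = F ^ T = True ✓
cache ^ safe ^ valve = F ^ T ^ T = False ✓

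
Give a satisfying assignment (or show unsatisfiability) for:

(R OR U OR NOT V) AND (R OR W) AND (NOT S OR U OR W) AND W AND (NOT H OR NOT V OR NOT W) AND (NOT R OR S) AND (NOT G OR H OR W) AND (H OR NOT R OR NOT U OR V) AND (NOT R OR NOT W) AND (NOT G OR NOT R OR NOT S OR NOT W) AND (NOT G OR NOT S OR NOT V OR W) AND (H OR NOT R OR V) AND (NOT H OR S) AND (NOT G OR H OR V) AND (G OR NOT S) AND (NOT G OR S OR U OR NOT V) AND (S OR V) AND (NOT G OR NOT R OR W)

Unit clause (W) forces W = True.
In (NOT R OR NOT W) only NOT R is left, so R = False.
Set G = True.
Set S = False.
  then (NOT H OR S) forces H = False.
  then (NOT G OR H OR V) forces V = True.
  then (NOT G OR S OR U OR NOT V) forces U = True.
All clauses satisfied.

G=T, S=F, V=T, R=F, H=F, U=T, W=T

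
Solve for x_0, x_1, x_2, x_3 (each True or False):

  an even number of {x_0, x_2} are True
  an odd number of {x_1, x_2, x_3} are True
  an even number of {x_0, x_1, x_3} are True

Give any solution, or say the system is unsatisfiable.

Unsatisfiable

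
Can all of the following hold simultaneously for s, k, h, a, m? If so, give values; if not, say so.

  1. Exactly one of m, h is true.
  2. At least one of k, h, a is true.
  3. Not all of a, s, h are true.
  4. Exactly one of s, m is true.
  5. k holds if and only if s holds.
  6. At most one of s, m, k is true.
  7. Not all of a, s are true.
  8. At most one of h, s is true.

s: False; k: False; h: False; a: True; m: True

  (1) {m, h}: 1 true — exactly one ✓
  (2) {k, h, a}: 1 true — at least one ✓
  (3) {a, s, h}: 1/3 true — not all ✓
  (4) {s, m}: 1 true — exactly one ✓
  (5) k=F, s=F — same ✓
  (6) {s, m, k}: 1 true — at most one ✓
  (7) {a, s}: 1/2 true — not all ✓
  (8) {h, s}: 0 true — at most one ✓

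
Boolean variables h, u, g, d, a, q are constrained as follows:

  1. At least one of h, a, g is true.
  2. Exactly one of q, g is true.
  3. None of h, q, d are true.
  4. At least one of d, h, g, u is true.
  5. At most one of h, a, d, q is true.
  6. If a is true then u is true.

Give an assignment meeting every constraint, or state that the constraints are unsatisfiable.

h = False; u = False; g = True; d = False; a = False; q = False

  (1) {h, a, g}: 1 true — at least one ✓
  (2) {q, g}: 1 true — exactly one ✓
  (3) {h, q, d}: 0 true — none ✓
  (4) {d, h, g, u}: 1 true — at least one ✓
  (5) {h, a, d, q}: 0 true — at most one ✓
  (6) a=F ⇒ u: vacuous ✓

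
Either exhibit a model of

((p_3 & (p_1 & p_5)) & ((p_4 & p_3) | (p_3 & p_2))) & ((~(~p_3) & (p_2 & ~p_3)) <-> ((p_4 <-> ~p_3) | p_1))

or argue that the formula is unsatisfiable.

Case p_3 = True: the formula simplifies to ((p_1 & p_5) & (p_4 | p_2)) & ~((~p_4 | p_1)).
  p_1 = True: the conjunct ~((~p_4 | p_1)) becomes ~((~p_4 | True)) = False.
  p_1 = False: the conjunct p_1 is False.
Case p_3 = False: the conjunct p_3 is False.
Both cases fail — unsatisfiable.

UNSATISFIABLE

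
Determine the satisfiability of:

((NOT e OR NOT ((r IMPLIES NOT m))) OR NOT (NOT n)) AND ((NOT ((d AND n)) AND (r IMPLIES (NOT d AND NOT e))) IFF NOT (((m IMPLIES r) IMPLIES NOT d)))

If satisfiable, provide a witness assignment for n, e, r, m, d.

n = False, e = True, r = True, m = True, d = False

  (NOT e OR NOT ((r IMPLIES NOT m))) OR NOT (NOT n) = True
    NOT e OR NOT ((r IMPLIES NOT m)) = True
      NOT e = False
      NOT ((r IMPLIES NOT m)) = True
        r IMPLIES NOT m = False
          NOT m = False
    NOT (NOT n) = False
      NOT n = True
  (NOT ((d AND n)) AND (r IMPLIES (NOT d AND NOT e))) IFF NOT (((m IMPLIES r) IMPLIES NOT d)) = True
    NOT ((d AND n)) AND (r IMPLIES (NOT d AND NOT e)) = False
      NOT ((d AND n)) = True
        d AND n = False
      r IMPLIES (NOT d AND NOT e) = False
        NOT d AND NOT e = False
          NOT d = True
          NOT e = False
    NOT (((m IMPLIES r) IMPLIES NOT d)) = False
      (m IMPLIES r) IMPLIES NOT d = True
        m IMPLIES r = True
        NOT d = True
Both conjuncts True, so the formula holds.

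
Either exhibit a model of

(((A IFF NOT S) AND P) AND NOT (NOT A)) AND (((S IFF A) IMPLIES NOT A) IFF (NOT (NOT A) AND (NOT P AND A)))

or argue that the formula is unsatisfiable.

Unsatisfiable — no assignment works.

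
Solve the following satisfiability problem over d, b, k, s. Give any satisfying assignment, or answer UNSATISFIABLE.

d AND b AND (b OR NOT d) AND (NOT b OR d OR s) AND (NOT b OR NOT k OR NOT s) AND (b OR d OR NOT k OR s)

d = True; b = True; k = False; s = False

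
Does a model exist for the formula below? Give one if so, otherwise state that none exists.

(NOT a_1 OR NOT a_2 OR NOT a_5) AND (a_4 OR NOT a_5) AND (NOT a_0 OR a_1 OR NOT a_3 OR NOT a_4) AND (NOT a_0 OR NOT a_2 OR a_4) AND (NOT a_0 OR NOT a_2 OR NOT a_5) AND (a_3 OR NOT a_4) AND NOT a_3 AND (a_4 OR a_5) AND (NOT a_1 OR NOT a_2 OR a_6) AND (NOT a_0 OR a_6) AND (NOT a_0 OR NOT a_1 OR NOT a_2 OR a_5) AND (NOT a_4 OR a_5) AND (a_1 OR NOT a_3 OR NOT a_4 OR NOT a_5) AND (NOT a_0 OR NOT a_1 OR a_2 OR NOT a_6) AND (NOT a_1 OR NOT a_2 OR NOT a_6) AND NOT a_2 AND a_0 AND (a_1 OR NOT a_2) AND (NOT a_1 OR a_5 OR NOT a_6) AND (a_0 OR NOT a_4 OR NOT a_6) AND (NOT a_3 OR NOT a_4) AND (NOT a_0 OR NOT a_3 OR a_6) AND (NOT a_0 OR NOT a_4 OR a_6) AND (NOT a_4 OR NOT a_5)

No satisfying assignment exists.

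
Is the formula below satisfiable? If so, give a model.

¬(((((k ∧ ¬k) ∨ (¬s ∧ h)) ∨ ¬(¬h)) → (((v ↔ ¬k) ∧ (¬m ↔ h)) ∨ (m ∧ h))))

h = True, m = False, k = True, s = True, v = True

  ¬(((((k ∧ ¬k) ∨ (¬s ∧ h)) ∨ ¬(¬h)) → (((v ↔ ¬k) ∧ (¬m ↔ h)) ∨ (m ∧ h)))) = True
    (((k ∧ ¬k) ∨ (¬s ∧ h)) ∨ ¬(¬h)) → (((v ↔ ¬k) ∧ (¬m ↔ h)) ∨ (m ∧ h)) = False
      ((k ∧ ¬k) ∨ (¬s ∧ h)) ∨ ¬(¬h) = True
        (k ∧ ¬k) ∨ (¬s ∧ h) = False
          k ∧ ¬k = False
            ¬k = False
          ¬s ∧ h = False
            ¬s = False
        ¬(¬h) = True
          ¬h = False
      ((v ↔ ¬k) ∧ (¬m ↔ h)) ∨ (m ∧ h) = False
        (v ↔ ¬k) ∧ (¬m ↔ h) = False
          v ↔ ¬k = False
            ¬k = False
          ¬m ↔ h = True
            ¬m = True
        m ∧ h = False
The formula evaluates to True.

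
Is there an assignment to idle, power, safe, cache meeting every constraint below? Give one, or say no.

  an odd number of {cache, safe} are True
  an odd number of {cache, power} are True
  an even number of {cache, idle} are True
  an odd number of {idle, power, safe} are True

idle=T, power=F, safe=F, cache=T

{cache, safe}: 1 true → odd ✓
{cache, power}: 1 true → odd ✓
{cache, idle}: 2 true → even ✓
{idle, power, safe}: 1 true → odd ✓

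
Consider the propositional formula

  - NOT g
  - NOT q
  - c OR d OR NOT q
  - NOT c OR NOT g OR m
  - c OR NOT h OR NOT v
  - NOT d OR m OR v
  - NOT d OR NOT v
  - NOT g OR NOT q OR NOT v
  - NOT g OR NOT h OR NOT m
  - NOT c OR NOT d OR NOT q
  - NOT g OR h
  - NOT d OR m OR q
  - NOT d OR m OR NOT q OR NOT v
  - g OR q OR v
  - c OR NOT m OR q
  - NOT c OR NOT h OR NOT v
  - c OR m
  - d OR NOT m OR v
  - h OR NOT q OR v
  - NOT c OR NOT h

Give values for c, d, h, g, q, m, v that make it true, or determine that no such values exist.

Unit clause (NOT g) forces g = False.
Unit clause (NOT q) forces q = False.
In (g OR q OR v) only v is left, so v = True.
In (NOT d OR NOT v) only NOT d is left, so d = False.
Try c = False:
  (c OR NOT h OR NOT v) forces h = False.
  (c OR NOT m OR q) forces m = False.
  clause (c OR m) is falsified — backtrack.
So c = True.
  then (NOT c OR NOT h OR NOT v) forces h = False.
Set m = False.
All clauses satisfied.

c = True, d = False, h = False, g = False, q = False, m = False, v = True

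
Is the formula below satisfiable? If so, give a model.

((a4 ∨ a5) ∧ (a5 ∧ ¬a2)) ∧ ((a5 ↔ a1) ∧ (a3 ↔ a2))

a1: True, a2: False, a3: False, a4: False, a5: True

  (a4 ∨ a5) ∧ (a5 ∧ ¬a2) = True
    a4 ∨ a5 = True
    a5 ∧ ¬a2 = True
      ¬a2 = True
  (a5 ↔ a1) ∧ (a3 ↔ a2) = True
    a5 ↔ a1 = True
    a3 ↔ a2 = True
Both conjuncts True, so the formula holds.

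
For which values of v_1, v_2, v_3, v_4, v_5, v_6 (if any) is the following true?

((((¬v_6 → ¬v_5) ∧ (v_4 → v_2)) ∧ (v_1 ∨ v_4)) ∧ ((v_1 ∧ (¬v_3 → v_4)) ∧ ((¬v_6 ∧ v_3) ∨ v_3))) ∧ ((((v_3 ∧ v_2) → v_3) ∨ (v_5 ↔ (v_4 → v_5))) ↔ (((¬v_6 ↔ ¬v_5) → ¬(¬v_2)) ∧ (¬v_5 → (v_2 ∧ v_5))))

v_1=T, v_2=T, v_3=T, v_4=T, v_5=T, v_6=T

  (((¬v_6 → ¬v_5) ∧ (v_4 → v_2)) ∧ (v_1 ∨ v_4)) ∧ ((v_1 ∧ (¬v_3 → v_4)) ∧ ((¬v_6 ∧ v_3) ∨ v_3)) = True
    ((¬v_6 → ¬v_5) ∧ (v_4 → v_2)) ∧ (v_1 ∨ v_4) = True
      (¬v_6 → ¬v_5) ∧ (v_4 → v_2) = True
        ¬v_6 → ¬v_5 = True
          ¬v_6 = False
          ¬v_5 = False
        v_4 → v_2 = True
      v_1 ∨ v_4 = True
    (v_1 ∧ (¬v_3 → v_4)) ∧ ((¬v_6 ∧ v_3) ∨ v_3) = True
      v_1 ∧ (¬v_3 → v_4) = True
        ¬v_3 → v_4 = True
          ¬v_3 = False
      (¬v_6 ∧ v_3) ∨ v_3 = True
        ¬v_6 ∧ v_3 = False
          ¬v_6 = False
  (((v_3 ∧ v_2) → v_3) ∨ (v_5 ↔ (v_4 → v_5))) ↔ (((¬v_6 ↔ ¬v_5) → ¬(¬v_2)) ∧ (¬v_5 → (v_2 ∧ v_5))) = True
    ((v_3 ∧ v_2) → v_3) ∨ (v_5 ↔ (v_4 → v_5)) = True
      (v_3 ∧ v_2) → v_3 = True
        v_3 ∧ v_2 = True
      v_5 ↔ (v_4 → v_5) = True
        v_4 → v_5 = True
    ((¬v_6 ↔ ¬v_5) → ¬(¬v_2)) ∧ (¬v_5 → (v_2 ∧ v_5)) = True
      (¬v_6 ↔ ¬v_5) → ¬(¬v_2) = True
        ¬v_6 ↔ ¬v_5 = True
          ¬v_6 = False
          ¬v_5 = False
        ¬(¬v_2) = True
          ¬v_2 = False
      ¬v_5 → (v_2 ∧ v_5) = True
        ¬v_5 = False
        v_2 ∧ v_5 = True
Both conjuncts True, so the formula holds.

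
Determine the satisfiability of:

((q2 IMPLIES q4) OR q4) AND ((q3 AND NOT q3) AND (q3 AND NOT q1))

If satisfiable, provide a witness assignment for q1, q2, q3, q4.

Case q3 = True: the conjunct NOT q3 is False.
Case q3 = False: the conjunct q3 is False.
Both cases fail — unsatisfiable.

UNSATISFIABLE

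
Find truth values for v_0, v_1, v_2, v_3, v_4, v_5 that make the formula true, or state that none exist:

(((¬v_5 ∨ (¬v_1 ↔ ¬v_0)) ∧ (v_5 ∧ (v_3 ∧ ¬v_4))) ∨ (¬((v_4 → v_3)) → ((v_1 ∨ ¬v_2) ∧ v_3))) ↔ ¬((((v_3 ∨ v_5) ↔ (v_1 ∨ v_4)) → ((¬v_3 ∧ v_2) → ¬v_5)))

v_0 = False, v_1 = True, v_2 = False, v_3 = False, v_4 = True, v_5 = True

  (((¬v_5 ∨ (¬v_1 ↔ ¬v_0)) ∧ (v_5 ∧ (v_3 ∧ ¬v_4))) ∨ (¬((v_4 → v_3)) → ((v_1 ∨ ¬v_2) ∧ v_3))) ↔ ¬((((v_3 ∨ v_5) ↔ (v_1 ∨ v_4)) → ((¬v_3 ∧ v_2) → ¬v_5))) = True
    ((¬v_5 ∨ (¬v_1 ↔ ¬v_0)) ∧ (v_5 ∧ (v_3 ∧ ¬v_4))) ∨ (¬((v_4 → v_3)) → ((v_1 ∨ ¬v_2) ∧ v_3)) = False
      (¬v_5 ∨ (¬v_1 ↔ ¬v_0)) ∧ (v_5 ∧ (v_3 ∧ ¬v_4)) = False
        ¬v_5 ∨ (¬v_1 ↔ ¬v_0) = False
          ¬v_5 = False
          ¬v_1 ↔ ¬v_0 = False
            ¬v_1 = False
            ¬v_0 = True
        v_5 ∧ (v_3 ∧ ¬v_4) = False
          v_3 ∧ ¬v_4 = False
            ¬v_4 = False
      ¬((v_4 → v_3)) → ((v_1 ∨ ¬v_2) ∧ v_3) = False
        ¬((v_4 → v_3)) = True
          v_4 → v_3 = False
        (v_1 ∨ ¬v_2) ∧ v_3 = False
          v_1 ∨ ¬v_2 = True
            ¬v_2 = True
    ¬((((v_3 ∨ v_5) ↔ (v_1 ∨ v_4)) → ((¬v_3 ∧ v_2) → ¬v_5))) = False
      ((v_3 ∨ v_5) ↔ (v_1 ∨ v_4)) → ((¬v_3 ∧ v_2) → ¬v_5) = True
        (v_3 ∨ v_5) ↔ (v_1 ∨ v_4) = True
          v_3 ∨ v_5 = True
          v_1 ∨ v_4 = True
        (¬v_3 ∧ v_2) → ¬v_5 = True
          ¬v_3 ∧ v_2 = False
            ¬v_3 = True
          ¬v_5 = False
The formula evaluates to True.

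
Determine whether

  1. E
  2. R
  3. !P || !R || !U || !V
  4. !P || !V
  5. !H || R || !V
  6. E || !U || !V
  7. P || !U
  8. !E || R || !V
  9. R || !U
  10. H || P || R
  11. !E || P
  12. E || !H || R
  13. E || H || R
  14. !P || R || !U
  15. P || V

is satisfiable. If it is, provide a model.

E=T, V=F, R=T, H=T, U=T, P=T

Unit clause (E) forces E = True.
Unit clause (R) forces R = True.
In (!E || P) only P is left, so P = True.
In (!P || !V) only !V is left, so V = False.
Set H = True.
Set U = True.
All clauses satisfied.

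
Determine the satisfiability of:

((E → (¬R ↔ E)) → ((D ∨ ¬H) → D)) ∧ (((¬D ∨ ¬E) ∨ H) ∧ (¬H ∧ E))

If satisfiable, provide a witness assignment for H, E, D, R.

H: False, E: True, D: False, R: True

  (E → (¬R ↔ E)) → ((D ∨ ¬H) → D) = True
    E → (¬R ↔ E) = False
      ¬R ↔ E = False
        ¬R = False
    (D ∨ ¬H) → D = False
      D ∨ ¬H = True
        ¬H = True
  ((¬D ∨ ¬E) ∨ H) ∧ (¬H ∧ E) = True
    (¬D ∨ ¬E) ∨ H = True
      ¬D ∨ ¬E = True
        ¬D = True
        ¬E = False
    ¬H ∧ E = True
      ¬H = True
Both conjuncts True, so the formula holds.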